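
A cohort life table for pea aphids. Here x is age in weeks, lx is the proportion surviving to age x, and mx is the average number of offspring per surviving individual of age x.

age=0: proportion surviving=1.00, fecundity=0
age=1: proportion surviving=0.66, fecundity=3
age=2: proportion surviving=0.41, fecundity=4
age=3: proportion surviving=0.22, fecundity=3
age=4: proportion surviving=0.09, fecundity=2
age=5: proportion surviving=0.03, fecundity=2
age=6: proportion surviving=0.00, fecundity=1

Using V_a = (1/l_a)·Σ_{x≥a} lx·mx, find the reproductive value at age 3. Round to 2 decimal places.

lx·mx for x ≥ 3: 0.66, 0.18, 0.06, 0 → sum = 0.9
V_3 = 0.9 / l_3 = 0.9 / 0.22 = 4.090909… → 4.09

4.09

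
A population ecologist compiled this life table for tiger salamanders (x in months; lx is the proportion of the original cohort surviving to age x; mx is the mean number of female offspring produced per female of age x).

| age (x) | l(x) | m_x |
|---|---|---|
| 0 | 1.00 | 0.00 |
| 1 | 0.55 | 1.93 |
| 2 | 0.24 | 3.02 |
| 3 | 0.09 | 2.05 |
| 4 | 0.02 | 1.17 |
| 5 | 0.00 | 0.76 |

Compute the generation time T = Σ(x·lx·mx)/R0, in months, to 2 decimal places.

lx·mx: 0, 1.0615, 0.7248, 0.1845, 0.0234, 0 → R0 = 1.9942
x·lx·mx: 0, 1.0615, 1.4496, 0.5535, 0.0936, 0 → Σ = 3.1582
T = 3.1582 / 1.9942 = 1.583693… → 1.58

1.58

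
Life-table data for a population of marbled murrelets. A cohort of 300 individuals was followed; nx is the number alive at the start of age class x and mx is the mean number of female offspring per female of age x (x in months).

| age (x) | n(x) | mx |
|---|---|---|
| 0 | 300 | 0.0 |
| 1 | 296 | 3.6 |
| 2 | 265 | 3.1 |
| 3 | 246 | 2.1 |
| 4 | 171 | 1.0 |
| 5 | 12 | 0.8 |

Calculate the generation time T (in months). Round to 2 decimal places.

lx = nx/n0 = nx/300: 1, 0.98667…, 0.88333…, 0.82, 0.57, 0.04
lx·mx: 0, 3.552…, 2.738333…, 1.722, 0.57, 0.032 → R0 = 8.614333…
x·lx·mx: 0, 3.552…, 5.476667…, 5.166, 2.28, 0.16 → Σ = 16.634667…
T = 16.634667… / 8.614333… = 1.931045… → 1.93

1.93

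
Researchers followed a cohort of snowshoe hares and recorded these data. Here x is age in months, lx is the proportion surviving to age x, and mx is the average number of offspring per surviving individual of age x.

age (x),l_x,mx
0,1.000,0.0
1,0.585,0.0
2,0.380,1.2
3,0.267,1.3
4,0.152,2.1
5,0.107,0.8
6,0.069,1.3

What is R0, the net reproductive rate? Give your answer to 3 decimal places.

1.298

lx·mx by age: 0, 0, 0.456, 0.3471, 0.3192, 0.0856, 0.0897
R0 = Σ lx·mx = 1.2976 → 1.298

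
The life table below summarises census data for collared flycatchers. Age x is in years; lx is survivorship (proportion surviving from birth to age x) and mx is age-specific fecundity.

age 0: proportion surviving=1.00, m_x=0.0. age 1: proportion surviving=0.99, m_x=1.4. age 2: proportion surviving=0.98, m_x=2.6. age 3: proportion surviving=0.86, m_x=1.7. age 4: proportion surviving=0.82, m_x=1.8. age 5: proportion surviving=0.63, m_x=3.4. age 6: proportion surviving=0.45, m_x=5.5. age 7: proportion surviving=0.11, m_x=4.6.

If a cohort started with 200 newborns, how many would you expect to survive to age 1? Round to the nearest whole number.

Expected survivors = N0 · l_1 = 200 × 0.99 = 198 → 198

198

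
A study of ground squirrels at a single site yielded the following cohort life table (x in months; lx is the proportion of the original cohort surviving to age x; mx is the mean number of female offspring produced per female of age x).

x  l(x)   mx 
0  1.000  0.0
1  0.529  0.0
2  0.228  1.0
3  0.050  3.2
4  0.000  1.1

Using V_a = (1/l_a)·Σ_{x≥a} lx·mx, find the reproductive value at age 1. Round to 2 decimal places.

lx·mx for x ≥ 1: 0, 0.228, 0.16, 0 → sum = 0.388
V_1 = 0.388 / l_1 = 0.388 / 0.529 = 0.733459… → 0.73

0.73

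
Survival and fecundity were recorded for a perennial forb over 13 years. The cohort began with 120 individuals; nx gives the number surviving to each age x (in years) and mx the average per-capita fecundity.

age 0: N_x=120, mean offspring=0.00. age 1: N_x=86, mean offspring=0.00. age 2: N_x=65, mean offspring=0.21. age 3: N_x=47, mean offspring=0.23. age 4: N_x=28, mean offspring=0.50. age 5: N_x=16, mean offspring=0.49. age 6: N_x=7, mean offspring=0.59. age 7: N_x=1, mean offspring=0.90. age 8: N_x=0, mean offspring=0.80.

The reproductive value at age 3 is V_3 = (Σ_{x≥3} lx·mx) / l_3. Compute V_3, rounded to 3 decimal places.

lx = nx/n0 = nx/120: 1, 0.71667…, 0.54167…, 0.39167…, 0.23333…, 0.13333…, 0.05833…, 0.00833…, 0
lx·mx for x ≥ 3: 0.090083…, 0.116667…, 0.065333…, 0.034417…, 0.0075…, 0 → sum = 0.314…
V_3 = 0.314… / l_3 = 0.314… / 0.391667… = 0.801702… → 0.802

0.802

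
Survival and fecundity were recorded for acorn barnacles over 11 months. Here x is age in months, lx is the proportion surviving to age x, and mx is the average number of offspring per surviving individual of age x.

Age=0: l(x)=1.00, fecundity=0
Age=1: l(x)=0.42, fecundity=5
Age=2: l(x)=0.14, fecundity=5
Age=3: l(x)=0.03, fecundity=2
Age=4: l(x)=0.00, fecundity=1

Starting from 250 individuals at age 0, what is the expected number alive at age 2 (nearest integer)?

35

Expected survivors = N0 · l_2 = 250 × 0.14 = 35 → 35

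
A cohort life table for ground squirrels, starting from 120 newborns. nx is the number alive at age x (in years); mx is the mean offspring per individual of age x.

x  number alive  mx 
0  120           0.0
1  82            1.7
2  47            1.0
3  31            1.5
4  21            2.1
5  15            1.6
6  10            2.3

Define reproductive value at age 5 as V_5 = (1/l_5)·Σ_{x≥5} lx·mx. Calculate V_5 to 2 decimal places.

lx = nx/n0 = nx/120: 1, 0.68333…, 0.39167…, 0.25833…, 0.175, 0.125, 0.08333…
lx·mx for x ≥ 5: 0.2, 0.191667… → sum = 0.391667…
V_5 = 0.391667… / l_5 = 0.391667… / 0.125 = 3.133333… → 3.13

3.13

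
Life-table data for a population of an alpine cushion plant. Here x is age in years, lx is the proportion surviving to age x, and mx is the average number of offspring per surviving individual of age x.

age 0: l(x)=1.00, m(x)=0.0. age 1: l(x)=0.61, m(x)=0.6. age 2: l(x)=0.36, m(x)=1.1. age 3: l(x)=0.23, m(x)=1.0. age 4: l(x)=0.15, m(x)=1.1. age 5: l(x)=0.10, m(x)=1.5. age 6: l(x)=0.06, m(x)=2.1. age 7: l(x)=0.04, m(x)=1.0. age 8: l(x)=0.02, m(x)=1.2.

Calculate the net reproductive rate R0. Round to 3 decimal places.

lx·mx by age: 0, 0.366, 0.396, 0.23, 0.165, 0.15, 0.126, 0.04, 0.024
R0 = Σ lx·mx = 1.497 → 1.497

1.497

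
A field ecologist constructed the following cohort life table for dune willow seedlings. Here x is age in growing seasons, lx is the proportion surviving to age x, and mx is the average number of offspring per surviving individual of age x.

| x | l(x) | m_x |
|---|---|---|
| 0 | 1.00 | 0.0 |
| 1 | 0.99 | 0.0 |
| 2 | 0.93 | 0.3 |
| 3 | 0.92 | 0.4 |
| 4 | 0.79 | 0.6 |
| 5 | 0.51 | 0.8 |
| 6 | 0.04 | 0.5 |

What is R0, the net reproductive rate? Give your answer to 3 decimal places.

lx·mx by age: 0, 0, 0.279, 0.368, 0.474, 0.408, 0.02
R0 = Σ lx·mx = 1.549 → 1.549

1.549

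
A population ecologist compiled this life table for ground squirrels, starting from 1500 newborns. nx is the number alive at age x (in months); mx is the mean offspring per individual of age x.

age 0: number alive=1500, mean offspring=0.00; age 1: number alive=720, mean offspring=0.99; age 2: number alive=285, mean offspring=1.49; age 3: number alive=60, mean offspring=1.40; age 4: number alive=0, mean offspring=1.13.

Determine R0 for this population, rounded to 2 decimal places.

0.81

lx = nx/n0 = nx/1500: 1, 0.48, 0.19, 0.04, 0
lx·mx by age: 0, 0.4752, 0.2831, 0.056, 0
R0 = Σ lx·mx = 0.8143 → 0.81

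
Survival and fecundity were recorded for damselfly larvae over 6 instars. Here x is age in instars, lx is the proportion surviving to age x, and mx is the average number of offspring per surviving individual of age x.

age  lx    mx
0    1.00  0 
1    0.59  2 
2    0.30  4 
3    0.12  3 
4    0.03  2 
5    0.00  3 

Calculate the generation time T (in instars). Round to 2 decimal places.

lx·mx: 0, 1.18, 1.2, 0.36, 0.06, 0 → R0 = 2.8
x·lx·mx: 0, 1.18, 2.4, 1.08, 0.24, 0 → Σ = 4.9
T = 4.9 / 2.8 = 1.75 → 1.75

1.75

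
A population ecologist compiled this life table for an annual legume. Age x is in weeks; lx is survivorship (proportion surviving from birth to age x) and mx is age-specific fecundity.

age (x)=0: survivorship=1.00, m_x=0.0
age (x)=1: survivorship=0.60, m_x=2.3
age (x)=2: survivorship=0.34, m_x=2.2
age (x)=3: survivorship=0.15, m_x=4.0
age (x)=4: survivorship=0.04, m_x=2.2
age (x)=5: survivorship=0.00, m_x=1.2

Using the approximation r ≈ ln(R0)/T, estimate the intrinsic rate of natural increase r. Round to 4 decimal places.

0.5798

R0 = Σ lx·mx = 0 + 1.38 + 0.748 + 0.6 + 0.088 + 0 = 2.816
Σ x·lx·mx = 5.028; T = 5.028/2.816 = 1.78551…
r ≈ ln(R0)/T = ln(2.816)/1.78551… = 0.579844… → 0.5798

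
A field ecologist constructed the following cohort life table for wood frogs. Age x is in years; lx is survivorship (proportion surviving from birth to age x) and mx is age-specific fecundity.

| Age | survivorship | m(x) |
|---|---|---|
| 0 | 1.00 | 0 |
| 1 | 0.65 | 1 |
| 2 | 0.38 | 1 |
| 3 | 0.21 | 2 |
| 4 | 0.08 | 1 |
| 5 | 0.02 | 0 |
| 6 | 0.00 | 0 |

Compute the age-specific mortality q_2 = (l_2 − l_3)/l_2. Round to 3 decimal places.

0.447

q_2 = (l_2 − l_3) / l_2 = (0.38 − 0.21) / 0.38
     = 0.17 / 0.38 = 0.447368… → 0.447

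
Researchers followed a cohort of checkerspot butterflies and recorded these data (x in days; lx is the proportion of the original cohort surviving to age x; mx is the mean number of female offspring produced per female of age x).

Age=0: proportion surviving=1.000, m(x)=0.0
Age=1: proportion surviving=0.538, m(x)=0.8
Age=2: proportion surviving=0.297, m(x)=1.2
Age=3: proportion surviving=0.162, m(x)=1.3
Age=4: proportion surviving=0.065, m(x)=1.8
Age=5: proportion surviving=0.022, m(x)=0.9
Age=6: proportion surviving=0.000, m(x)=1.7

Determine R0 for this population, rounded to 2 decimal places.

lx·mx by age: 0, 0.4304, 0.3564, 0.2106, 0.117, 0.0198, 0
R0 = Σ lx·mx = 1.1342 → 1.13

1.13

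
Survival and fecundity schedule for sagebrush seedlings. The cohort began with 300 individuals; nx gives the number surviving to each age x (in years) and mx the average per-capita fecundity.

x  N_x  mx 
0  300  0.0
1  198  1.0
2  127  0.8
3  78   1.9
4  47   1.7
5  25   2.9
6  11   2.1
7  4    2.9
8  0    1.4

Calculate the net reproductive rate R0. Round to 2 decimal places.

2.12

lx = nx/n0 = nx/300: 1, 0.66, 0.42333…, 0.26, 0.15667…, 0.08333…, 0.03667…, 0.01333…, 0
lx·mx by age: 0, 0.66, 0.338667…, 0.494, 0.266333…, 0.241667…, 0.077…, 0.038667…, 0
R0 = Σ lx·mx = 2.116333… → 2.12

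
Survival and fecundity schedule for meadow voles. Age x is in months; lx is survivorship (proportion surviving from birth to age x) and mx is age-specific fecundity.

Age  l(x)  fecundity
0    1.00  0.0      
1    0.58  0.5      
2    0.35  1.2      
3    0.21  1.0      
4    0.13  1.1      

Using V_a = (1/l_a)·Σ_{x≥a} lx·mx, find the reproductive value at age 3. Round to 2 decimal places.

lx·mx for x ≥ 3: 0.21, 0.143 → sum = 0.353
V_3 = 0.353 / l_3 = 0.353 / 0.21 = 1.680952… → 1.68

1.68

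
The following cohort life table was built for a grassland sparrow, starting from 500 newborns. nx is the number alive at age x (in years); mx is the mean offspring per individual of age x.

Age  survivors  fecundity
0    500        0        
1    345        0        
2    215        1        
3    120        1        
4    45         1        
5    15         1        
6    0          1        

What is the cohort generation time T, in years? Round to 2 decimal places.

2.65

lx = nx/n0 = nx/500: 1, 0.69, 0.43, 0.24, 0.09, 0.03, 0
lx·mx: 0, 0, 0.43, 0.24, 0.09, 0.03, 0 → R0 = 0.79
x·lx·mx: 0, 0, 0.86, 0.72, 0.36, 0.15, 0 → Σ = 2.09
T = 2.09 / 0.79 = 2.64557… → 2.65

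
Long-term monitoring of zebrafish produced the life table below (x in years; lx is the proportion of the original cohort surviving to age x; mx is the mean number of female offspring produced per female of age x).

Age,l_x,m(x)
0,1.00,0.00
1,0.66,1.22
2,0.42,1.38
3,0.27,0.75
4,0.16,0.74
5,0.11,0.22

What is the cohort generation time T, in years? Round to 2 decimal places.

1.83

lx·mx: 0, 0.8052, 0.5796, 0.2025, 0.1184, 0.0242 → R0 = 1.7299
x·lx·mx: 0, 0.8052, 1.1592, 0.6075, 0.4736, 0.121 → Σ = 3.1665
T = 3.1665 / 1.7299 = 1.830453… → 1.83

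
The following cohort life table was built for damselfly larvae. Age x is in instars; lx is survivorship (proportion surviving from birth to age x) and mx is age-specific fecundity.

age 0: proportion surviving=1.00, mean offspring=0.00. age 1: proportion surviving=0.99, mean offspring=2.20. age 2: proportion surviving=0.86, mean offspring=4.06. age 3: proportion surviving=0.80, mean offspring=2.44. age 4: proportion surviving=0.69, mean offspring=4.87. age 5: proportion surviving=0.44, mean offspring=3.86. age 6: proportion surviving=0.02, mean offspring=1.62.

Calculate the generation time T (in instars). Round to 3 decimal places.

lx·mx: 0, 2.178, 3.4916, 1.952, 3.3603, 1.6984, 0.0324 → R0 = 12.7127
x·lx·mx: 0, 2.178, 6.9832, 5.856, 13.4412, 8.492, 0.1944 → Σ = 37.1448
T = 37.1448 / 12.7127 = 2.921866… → 2.922

2.922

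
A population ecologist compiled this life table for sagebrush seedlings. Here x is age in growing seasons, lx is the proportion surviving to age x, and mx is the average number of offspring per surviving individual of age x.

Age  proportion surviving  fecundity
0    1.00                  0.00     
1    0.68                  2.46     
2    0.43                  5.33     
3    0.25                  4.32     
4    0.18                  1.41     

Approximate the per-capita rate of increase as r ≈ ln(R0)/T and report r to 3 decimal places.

0.840

R0 = Σ lx·mx = 0 + 1.6728 + 2.2919 + 1.08 + 0.2538 = 5.2985
Σ x·lx·mx = 10.5118; T = 10.5118/5.2985 = 1.98392…
r ≈ ln(R0)/T = ln(5.2985)/1.98392… = 0.84047… → 0.840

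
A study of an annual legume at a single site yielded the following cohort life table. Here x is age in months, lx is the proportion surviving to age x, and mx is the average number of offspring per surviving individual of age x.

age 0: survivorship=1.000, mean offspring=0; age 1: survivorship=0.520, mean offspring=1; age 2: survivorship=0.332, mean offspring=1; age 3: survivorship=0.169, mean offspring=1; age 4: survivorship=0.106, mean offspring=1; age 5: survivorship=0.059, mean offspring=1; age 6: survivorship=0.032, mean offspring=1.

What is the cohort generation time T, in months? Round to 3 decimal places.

2.136

lx·mx: 0, 0.52, 0.332, 0.169, 0.106, 0.059, 0.032 → R0 = 1.218
x·lx·mx: 0, 0.52, 0.664, 0.507, 0.424, 0.295, 0.192 → Σ = 2.602
T = 2.602 / 1.218 = 2.136289… → 2.136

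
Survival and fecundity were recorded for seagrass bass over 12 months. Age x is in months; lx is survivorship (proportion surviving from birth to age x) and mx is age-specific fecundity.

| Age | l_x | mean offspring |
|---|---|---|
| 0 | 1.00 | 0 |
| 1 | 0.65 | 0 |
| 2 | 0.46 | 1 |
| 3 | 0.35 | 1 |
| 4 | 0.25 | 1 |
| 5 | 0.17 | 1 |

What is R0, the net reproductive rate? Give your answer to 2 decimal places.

lx·mx by age: 0, 0, 0.46, 0.35, 0.25, 0.17
R0 = Σ lx·mx = 1.23 → 1.23

1.23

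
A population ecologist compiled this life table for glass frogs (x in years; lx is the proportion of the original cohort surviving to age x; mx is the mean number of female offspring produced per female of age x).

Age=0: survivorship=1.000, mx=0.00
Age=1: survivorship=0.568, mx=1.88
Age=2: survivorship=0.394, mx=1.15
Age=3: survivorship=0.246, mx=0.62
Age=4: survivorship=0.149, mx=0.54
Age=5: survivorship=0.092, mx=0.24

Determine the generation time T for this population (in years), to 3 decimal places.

1.613

lx·mx: 0, 1.06784, 0.4531, 0.15252, 0.08046, 0.02208 → R0 = 1.776
x·lx·mx: 0, 1.06784, 0.9062, 0.45756, 0.32184, 0.1104 → Σ = 2.86384
T = 2.86384 / 1.776 = 1.612523… → 1.613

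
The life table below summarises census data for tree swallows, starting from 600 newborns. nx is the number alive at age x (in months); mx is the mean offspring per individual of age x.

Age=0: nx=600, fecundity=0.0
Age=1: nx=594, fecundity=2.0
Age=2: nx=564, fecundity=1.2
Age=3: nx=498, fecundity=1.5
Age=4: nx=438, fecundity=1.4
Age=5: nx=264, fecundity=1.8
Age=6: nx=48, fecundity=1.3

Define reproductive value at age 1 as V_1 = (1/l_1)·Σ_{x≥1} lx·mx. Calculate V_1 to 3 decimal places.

lx = nx/n0 = nx/600: 1, 0.99, 0.94, 0.83, 0.73, 0.44, 0.08
lx·mx for x ≥ 1: 1.98, 1.128, 1.245, 1.022, 0.792, 0.104 → sum = 6.271
V_1 = 6.271 / l_1 = 6.271 / 0.99 = 6.334343… → 6.334

6.334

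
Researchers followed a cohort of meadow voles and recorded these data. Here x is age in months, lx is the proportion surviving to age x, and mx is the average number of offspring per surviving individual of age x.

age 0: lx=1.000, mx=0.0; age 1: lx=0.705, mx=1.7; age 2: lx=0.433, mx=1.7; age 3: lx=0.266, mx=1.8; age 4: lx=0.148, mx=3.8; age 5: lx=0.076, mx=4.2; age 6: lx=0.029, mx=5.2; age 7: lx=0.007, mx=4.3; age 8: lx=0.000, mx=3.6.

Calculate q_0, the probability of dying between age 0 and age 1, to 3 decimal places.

q_0 = (l_0 − l_1) / l_0 = (1 − 0.705) / 1
     = 0.295 / 1 = 0.295 → 0.295

0.295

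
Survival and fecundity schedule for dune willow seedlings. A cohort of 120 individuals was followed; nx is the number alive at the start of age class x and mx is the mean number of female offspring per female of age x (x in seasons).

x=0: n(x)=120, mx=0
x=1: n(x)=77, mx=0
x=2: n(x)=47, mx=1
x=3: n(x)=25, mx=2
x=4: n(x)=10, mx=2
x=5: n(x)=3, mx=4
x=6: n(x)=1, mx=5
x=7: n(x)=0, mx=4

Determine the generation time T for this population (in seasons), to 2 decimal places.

3.09

lx = nx/n0 = nx/120: 1, 0.64167…, 0.39167…, 0.20833…, 0.08333…, 0.025, 0.00833…, 0
lx·mx: 0, 0, 0.391667…, 0.416667…, 0.166667…, 0.1, 0.041667…, 0 → R0 = 1.116667…
x·lx·mx: 0, 0, 0.783333…, 1.25…, 0.666667…, 0.5, 0.25…, 0 → Σ = 3.45…
T = 3.45… / 1.116667… = 3.089552… → 3.09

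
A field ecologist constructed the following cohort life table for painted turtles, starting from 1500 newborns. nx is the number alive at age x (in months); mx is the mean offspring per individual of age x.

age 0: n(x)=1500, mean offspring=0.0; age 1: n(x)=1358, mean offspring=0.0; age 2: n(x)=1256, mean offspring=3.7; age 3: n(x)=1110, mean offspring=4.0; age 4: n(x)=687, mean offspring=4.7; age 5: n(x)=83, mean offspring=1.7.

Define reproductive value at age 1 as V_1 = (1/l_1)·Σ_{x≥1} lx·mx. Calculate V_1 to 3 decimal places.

9.173

lx = nx/n0 = nx/1500: 1, 0.90533…, 0.83733…, 0.74, 0.458, 0.05533…
lx·mx for x ≥ 1: 0, 3.098133…, 2.96, 2.1526, 0.094067… → sum = 8.3048…
V_1 = 8.3048… / l_1 = 8.3048… / 0.905333… = 9.173196… → 9.173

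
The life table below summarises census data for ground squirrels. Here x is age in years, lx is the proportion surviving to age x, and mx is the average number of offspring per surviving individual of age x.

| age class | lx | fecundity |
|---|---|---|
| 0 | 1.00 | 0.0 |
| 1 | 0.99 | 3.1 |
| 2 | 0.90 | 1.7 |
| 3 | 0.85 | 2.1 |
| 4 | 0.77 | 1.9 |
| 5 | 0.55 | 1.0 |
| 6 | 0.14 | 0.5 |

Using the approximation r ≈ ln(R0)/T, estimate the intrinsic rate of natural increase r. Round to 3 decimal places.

R0 = Σ lx·mx = 0 + 3.069 + 1.53 + 1.785 + 1.463 + 0.55 + 0.07 = 8.467
Σ x·lx·mx = 20.506; T = 20.506/8.467 = 2.42187…
r ≈ ln(R0)/T = ln(8.467)/2.42187… = 0.88203… → 0.882

0.882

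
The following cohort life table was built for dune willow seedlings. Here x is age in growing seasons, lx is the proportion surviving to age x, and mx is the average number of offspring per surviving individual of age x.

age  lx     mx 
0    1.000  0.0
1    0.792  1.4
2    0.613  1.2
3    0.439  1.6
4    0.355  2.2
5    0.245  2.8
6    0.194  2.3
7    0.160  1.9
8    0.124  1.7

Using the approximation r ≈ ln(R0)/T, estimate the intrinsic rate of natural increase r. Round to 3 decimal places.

0.450

R0 = Σ lx·mx = 0 + 1.1088 + 0.7356 + 0.7024 + 0.781 + 0.686 + 0.4462 + 0.304 + 0.2108 = 4.9748
Σ x·lx·mx = 17.7328; T = 17.7328/4.9748 = 3.56453…
r ≈ ln(R0)/T = ln(4.9748)/3.56453… = 0.4501… → 0.450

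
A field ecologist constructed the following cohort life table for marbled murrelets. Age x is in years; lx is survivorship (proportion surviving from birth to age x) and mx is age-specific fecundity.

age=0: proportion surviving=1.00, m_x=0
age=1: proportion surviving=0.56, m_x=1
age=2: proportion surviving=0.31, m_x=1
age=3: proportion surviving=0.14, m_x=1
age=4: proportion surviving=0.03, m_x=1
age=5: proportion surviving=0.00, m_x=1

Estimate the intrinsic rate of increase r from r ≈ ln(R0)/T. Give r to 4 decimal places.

0.0237

R0 = Σ lx·mx = 0 + 0.56 + 0.31 + 0.14 + 0.03 + 0 = 1.04
Σ x·lx·mx = 1.72; T = 1.72/1.04 = 1.65385…
r ≈ ln(R0)/T = ln(1.04)/1.65385… = 0.023715… → 0.0237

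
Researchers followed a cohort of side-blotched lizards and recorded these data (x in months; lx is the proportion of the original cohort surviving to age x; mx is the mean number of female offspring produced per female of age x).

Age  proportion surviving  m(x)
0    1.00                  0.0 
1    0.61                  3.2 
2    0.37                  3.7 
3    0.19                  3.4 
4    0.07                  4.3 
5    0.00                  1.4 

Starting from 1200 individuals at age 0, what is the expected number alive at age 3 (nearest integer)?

Expected survivors = N0 · l_3 = 1200 × 0.19 = 228 → 228

228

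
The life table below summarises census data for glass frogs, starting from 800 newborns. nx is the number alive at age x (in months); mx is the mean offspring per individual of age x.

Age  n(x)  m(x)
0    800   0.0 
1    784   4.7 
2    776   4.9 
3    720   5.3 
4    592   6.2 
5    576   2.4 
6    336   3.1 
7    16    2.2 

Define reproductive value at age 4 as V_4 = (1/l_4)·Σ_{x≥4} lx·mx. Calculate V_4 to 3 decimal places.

10.354

lx = nx/n0 = nx/800: 1, 0.98, 0.97, 0.9, 0.74, 0.72, 0.42, 0.02
lx·mx for x ≥ 4: 4.588, 1.728, 1.302, 0.044 → sum = 7.662
V_4 = 7.662 / l_4 = 7.662 / 0.74 = 10.354054… → 10.354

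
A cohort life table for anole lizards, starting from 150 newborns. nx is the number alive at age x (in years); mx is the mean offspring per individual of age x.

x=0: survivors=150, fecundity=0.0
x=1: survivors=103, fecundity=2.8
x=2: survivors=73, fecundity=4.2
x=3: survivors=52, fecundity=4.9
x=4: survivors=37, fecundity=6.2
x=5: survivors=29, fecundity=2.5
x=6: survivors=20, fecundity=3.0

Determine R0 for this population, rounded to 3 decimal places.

8.078

lx = nx/n0 = nx/150: 1, 0.68667…, 0.48667…, 0.34667…, 0.24667…, 0.19333…, 0.13333…
lx·mx by age: 0, 1.922667…, 2.044…, 1.698667…, 1.529333…, 0.483333…, 0.4…
R0 = Σ lx·mx = 8.078… → 8.078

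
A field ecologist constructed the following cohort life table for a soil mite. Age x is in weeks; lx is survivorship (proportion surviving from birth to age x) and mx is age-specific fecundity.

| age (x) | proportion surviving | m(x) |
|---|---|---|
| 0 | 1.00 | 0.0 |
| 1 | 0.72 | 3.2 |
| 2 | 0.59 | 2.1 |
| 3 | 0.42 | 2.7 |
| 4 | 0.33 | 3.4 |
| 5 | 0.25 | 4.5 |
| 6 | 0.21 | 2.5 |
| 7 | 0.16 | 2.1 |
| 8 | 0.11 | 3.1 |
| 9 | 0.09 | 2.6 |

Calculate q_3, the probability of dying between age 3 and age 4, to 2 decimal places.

q_3 = (l_3 − l_4) / l_3 = (0.42 − 0.33) / 0.42
     = 0.09 / 0.42 = 0.214286… → 0.21

0.21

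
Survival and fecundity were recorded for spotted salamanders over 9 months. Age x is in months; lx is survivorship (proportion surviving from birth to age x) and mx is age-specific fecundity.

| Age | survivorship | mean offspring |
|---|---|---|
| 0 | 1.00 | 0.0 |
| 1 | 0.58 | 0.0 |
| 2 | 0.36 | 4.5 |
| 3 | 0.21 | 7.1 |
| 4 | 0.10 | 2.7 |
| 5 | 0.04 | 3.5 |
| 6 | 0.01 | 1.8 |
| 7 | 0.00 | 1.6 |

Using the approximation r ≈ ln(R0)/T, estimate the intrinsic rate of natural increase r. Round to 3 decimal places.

R0 = Σ lx·mx = 0 + 0 + 1.62 + 1.491 + 0.27 + 0.14 + 0.018 + 0 = 3.539
Σ x·lx·mx = 9.601; T = 9.601/3.539 = 2.71291…
r ≈ ln(R0)/T = ln(3.539)/2.71291… = 0.46586… → 0.466

0.466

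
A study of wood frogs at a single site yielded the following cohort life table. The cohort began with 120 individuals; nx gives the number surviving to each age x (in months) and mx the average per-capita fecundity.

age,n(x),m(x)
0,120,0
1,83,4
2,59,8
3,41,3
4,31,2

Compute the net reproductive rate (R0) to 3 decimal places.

lx = nx/n0 = nx/120: 1, 0.69167…, 0.49167…, 0.34167…, 0.25833…
lx·mx by age: 0, 2.766667…, 3.933333…, 1.025…, 0.516667…
R0 = Σ lx·mx = 8.241667… → 8.242

8.242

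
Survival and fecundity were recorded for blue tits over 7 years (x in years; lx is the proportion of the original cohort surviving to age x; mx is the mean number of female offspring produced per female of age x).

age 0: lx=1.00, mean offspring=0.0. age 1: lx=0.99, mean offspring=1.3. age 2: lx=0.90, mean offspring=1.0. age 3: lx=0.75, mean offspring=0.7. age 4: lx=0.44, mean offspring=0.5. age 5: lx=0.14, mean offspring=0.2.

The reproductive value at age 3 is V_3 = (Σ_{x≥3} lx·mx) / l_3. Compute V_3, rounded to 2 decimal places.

1.03

lx·mx for x ≥ 3: 0.525, 0.22, 0.028 → sum = 0.773
V_3 = 0.773 / l_3 = 0.773 / 0.75 = 1.030667… → 1.03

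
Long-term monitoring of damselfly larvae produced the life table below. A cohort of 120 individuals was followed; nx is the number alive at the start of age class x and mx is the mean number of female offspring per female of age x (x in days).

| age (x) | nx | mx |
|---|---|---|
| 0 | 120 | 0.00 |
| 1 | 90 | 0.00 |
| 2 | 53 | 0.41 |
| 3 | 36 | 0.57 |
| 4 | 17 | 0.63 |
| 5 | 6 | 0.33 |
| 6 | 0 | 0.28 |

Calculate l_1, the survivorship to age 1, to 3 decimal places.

l_1 = n_1/n_0 = 90/120 = 0.75 → 0.750

0.750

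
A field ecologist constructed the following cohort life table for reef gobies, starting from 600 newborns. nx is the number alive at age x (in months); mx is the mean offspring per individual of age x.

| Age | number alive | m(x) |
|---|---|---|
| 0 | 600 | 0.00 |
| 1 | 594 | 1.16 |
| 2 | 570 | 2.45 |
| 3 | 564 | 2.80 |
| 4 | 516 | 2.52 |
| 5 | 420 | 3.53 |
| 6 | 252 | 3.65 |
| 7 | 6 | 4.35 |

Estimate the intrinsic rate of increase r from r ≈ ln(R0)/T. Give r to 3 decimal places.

0.700

lx = nx/n0 = nx/600: 1, 0.99, 0.95, 0.94, 0.86, 0.7, 0.42, 0.01
R0 = Σ lx·mx = 0 + 1.1484 + 2.3275 + 2.632 + 2.1672 + 2.471 + 1.533 + 0.0435 = 12.3226
Σ x·lx·mx = 44.2257; T = 44.2257/12.3226 = 3.58899…
r ≈ ln(R0)/T = ln(12.3226)/3.58899… = 0.69976… → 0.700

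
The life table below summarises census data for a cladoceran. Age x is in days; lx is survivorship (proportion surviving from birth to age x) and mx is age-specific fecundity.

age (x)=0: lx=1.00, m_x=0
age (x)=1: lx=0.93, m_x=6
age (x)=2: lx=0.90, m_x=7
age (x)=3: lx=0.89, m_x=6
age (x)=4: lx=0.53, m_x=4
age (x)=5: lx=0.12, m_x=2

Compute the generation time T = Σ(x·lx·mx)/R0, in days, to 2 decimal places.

2.24

lx·mx: 0, 5.58, 6.3, 5.34, 2.12, 0.24 → R0 = 19.58
x·lx·mx: 0, 5.58, 12.6, 16.02, 8.48, 1.2 → Σ = 43.88
T = 43.88 / 19.58 = 2.241062… → 2.24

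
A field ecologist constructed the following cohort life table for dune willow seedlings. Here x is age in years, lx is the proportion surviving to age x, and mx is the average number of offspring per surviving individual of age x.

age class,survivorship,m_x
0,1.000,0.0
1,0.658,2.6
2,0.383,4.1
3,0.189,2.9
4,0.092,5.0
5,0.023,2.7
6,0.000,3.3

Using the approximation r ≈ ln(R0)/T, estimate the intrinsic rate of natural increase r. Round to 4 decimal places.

0.7400

R0 = Σ lx·mx = 0 + 1.7108 + 1.5703 + 0.5481 + 0.46 + 0.0621 + 0 = 4.3513
Σ x·lx·mx = 8.6462; T = 8.6462/4.3513 = 1.98704…
r ≈ ln(R0)/T = ln(4.3513)/1.98704… = 0.740033… → 0.7400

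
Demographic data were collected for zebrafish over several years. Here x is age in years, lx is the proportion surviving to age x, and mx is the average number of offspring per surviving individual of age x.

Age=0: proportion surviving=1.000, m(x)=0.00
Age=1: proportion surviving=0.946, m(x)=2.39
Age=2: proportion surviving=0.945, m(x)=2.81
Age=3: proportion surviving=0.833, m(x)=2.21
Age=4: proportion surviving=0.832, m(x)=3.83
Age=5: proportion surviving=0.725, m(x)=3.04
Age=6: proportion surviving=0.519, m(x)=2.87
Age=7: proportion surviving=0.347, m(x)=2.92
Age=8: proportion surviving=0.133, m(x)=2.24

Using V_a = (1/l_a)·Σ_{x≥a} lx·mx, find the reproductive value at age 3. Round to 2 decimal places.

12.04

lx·mx for x ≥ 3: 1.84093, 3.18656, 2.204, 1.48953, 1.01324, 0.29792 → sum = 10.03218
V_3 = 10.03218 / l_3 = 10.03218 / 0.833 = 12.043433… → 12.04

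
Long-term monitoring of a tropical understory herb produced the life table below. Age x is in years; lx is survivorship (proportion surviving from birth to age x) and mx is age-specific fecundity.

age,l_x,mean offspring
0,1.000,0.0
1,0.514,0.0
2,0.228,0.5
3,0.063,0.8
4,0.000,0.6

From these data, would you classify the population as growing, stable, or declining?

declining

R0 = Σ lx·mx = 0 + 0 + 0.114 + 0.0504 + 0 = 0.1644
R0 < 1, so the population is declining.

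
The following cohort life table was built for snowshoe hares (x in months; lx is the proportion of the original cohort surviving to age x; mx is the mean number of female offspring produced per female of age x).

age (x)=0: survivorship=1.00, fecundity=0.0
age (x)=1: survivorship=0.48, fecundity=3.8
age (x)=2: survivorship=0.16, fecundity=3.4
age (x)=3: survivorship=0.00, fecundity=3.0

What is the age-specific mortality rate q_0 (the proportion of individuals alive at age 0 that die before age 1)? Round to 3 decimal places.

q_0 = (l_0 − l_1) / l_0 = (1 − 0.48) / 1
     = 0.52 / 1 = 0.52 → 0.520

0.520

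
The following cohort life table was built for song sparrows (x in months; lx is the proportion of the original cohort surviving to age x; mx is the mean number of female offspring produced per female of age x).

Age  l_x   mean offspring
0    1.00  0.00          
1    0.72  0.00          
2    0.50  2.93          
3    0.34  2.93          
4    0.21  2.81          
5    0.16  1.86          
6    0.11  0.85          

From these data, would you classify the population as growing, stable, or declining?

growing

R0 = Σ lx·mx = 0 + 0 + 1.465 + 0.9962 + 0.5901 + 0.2976 + 0.0935 = 3.4424
R0 > 1, so the population is growing.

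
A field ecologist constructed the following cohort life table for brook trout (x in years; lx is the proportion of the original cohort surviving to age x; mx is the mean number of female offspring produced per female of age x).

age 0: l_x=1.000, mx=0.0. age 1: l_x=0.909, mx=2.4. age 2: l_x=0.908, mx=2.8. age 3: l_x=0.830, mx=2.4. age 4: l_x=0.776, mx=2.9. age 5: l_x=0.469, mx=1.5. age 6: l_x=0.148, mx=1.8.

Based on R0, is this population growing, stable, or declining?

growing

R0 = Σ lx·mx = 0 + 2.1816 + 2.5424 + 1.992 + 2.2504 + 0.7035 + 0.2664 = 9.9363
R0 > 1, so the population is growing.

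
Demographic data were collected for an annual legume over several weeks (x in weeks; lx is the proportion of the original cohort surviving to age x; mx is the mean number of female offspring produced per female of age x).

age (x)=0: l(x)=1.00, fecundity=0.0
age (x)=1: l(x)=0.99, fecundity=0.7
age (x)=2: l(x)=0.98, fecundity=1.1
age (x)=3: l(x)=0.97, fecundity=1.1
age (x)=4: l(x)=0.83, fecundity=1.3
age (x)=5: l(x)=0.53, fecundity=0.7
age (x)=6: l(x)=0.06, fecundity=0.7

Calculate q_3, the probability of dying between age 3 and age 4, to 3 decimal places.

q_3 = (l_3 − l_4) / l_3 = (0.97 − 0.83) / 0.97
     = 0.14 / 0.97 = 0.14433… → 0.144

0.144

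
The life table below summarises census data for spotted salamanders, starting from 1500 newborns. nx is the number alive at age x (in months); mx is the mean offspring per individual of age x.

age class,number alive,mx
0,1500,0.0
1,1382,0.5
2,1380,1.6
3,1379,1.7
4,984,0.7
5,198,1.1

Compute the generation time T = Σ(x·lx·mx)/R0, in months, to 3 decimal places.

lx = nx/n0 = nx/1500: 1, 0.92133…, 0.92, 0.91933…, 0.656, 0.132
lx·mx: 0, 0.460667…, 1.472, 1.562867…, 0.4592, 0.1452 → R0 = 4.099933…
x·lx·mx: 0, 0.460667…, 2.944, 4.6886…, 1.8368, 0.726 → Σ = 10.656067…
T = 10.656067… / 4.099933… = 2.599083… → 2.599

2.599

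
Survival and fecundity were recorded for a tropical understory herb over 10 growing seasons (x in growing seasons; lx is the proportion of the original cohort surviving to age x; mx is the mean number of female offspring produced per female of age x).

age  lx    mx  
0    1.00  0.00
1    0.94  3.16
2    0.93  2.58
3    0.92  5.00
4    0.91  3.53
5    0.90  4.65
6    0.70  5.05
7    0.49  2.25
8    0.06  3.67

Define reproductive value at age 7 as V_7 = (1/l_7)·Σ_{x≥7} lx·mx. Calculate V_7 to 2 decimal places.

2.70

lx·mx for x ≥ 7: 1.1025, 0.2202 → sum = 1.3227
V_7 = 1.3227 / l_7 = 1.3227 / 0.49 = 2.699388… → 2.70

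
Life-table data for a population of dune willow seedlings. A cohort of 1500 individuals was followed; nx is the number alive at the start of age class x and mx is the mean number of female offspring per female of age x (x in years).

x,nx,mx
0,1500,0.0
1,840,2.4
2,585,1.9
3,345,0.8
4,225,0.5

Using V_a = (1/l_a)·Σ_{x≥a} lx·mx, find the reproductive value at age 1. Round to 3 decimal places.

lx = nx/n0 = nx/1500: 1, 0.56, 0.39, 0.23, 0.15
lx·mx for x ≥ 1: 1.344, 0.741, 0.184, 0.075 → sum = 2.344
V_1 = 2.344 / l_1 = 2.344 / 0.56 = 4.185714… → 4.186

4.186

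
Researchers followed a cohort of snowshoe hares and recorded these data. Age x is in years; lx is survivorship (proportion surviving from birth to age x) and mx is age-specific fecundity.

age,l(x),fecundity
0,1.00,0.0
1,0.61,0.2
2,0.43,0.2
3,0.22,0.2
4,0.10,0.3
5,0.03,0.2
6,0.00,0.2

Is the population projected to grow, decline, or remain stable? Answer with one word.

declining

R0 = Σ lx·mx = 0 + 0.122 + 0.086 + 0.044 + 0.03 + 0.006 + 0 = 0.288
R0 < 1, so the population is declining.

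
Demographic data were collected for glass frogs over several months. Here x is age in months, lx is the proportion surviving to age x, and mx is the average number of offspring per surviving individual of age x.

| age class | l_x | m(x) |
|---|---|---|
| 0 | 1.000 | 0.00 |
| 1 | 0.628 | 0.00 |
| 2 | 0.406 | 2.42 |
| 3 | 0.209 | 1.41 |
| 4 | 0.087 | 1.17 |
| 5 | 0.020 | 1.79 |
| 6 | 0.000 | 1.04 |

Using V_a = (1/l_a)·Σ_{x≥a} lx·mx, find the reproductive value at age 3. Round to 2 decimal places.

lx·mx for x ≥ 3: 0.29469, 0.10179, 0.0358, 0 → sum = 0.43228
V_3 = 0.43228 / l_3 = 0.43228 / 0.209 = 2.068325… → 2.07

2.07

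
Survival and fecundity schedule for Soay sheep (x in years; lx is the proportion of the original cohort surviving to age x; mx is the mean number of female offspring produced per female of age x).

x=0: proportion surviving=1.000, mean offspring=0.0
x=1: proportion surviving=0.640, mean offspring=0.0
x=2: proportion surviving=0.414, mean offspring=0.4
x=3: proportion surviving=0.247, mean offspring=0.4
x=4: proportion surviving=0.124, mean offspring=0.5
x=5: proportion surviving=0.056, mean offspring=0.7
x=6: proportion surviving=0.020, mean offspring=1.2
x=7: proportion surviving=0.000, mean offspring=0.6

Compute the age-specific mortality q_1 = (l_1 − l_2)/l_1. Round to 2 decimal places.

0.35

q_1 = (l_1 − l_2) / l_1 = (0.64 − 0.414) / 0.64
     = 0.226 / 0.64 = 0.353125 → 0.35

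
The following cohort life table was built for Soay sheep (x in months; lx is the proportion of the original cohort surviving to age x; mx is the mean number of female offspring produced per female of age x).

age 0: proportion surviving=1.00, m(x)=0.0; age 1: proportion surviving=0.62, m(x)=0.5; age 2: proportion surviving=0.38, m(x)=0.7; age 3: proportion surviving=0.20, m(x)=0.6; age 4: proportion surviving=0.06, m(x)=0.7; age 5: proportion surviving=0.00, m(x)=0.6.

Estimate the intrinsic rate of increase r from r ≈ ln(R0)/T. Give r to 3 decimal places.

R0 = Σ lx·mx = 0 + 0.31 + 0.266 + 0.12 + 0.042 + 0 = 0.738
Σ x·lx·mx = 1.37; T = 1.37/0.738 = 1.85637…
r ≈ ln(R0)/T = ln(0.738)/1.85637… = -0.16366… → -0.164

-0.164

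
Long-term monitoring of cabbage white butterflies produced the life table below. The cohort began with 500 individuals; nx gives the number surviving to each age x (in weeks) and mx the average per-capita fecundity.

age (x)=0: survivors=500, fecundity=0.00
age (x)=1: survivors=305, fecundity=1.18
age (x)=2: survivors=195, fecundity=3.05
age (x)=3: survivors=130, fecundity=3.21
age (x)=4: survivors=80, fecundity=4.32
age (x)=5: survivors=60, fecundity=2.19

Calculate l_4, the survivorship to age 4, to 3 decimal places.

0.160

l_4 = n_4/n_0 = 80/500 = 0.16 → 0.160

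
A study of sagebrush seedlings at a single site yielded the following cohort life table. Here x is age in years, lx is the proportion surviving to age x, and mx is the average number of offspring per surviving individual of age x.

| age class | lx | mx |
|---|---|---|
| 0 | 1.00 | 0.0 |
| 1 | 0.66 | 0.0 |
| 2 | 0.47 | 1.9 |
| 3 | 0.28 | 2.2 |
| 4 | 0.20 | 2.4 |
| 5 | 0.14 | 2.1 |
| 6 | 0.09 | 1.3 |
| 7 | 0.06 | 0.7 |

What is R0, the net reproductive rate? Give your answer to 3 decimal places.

2.442

lx·mx by age: 0, 0, 0.893, 0.616, 0.48, 0.294, 0.117, 0.042
R0 = Σ lx·mx = 2.442 → 2.442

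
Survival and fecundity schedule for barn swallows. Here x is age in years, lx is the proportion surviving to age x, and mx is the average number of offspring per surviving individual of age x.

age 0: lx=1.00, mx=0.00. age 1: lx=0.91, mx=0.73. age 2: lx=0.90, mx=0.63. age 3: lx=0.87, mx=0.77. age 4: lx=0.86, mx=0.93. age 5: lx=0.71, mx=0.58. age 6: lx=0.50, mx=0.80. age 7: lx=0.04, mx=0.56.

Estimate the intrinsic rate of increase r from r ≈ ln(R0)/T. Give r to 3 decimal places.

R0 = Σ lx·mx = 0 + 0.6643 + 0.567 + 0.6699 + 0.7998 + 0.4118 + 0.4 + 0.0224 = 3.5352
Σ x·lx·mx = 11.623; T = 11.623/3.5352 = 3.28779…
r ≈ ln(R0)/T = ln(3.5352)/3.28779… = 0.38408… → 0.384

0.384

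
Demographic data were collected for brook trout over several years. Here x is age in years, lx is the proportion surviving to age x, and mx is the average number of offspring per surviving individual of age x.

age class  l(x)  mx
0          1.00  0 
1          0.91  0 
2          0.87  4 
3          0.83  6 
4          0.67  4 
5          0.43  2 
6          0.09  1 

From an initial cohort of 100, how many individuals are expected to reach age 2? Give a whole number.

87

Expected survivors = N0 · l_2 = 100 × 0.87 = 87 → 87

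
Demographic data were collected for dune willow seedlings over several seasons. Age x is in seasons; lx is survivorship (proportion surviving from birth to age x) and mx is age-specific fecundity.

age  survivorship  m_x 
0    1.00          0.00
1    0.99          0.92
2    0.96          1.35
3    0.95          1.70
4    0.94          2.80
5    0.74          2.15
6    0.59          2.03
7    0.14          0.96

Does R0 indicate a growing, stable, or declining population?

growing

R0 = Σ lx·mx = 0 + 0.9108 + 1.296 + 1.615 + 2.632 + 1.591 + 1.1977 + 0.1344 = 9.3769
R0 > 1, so the population is growing.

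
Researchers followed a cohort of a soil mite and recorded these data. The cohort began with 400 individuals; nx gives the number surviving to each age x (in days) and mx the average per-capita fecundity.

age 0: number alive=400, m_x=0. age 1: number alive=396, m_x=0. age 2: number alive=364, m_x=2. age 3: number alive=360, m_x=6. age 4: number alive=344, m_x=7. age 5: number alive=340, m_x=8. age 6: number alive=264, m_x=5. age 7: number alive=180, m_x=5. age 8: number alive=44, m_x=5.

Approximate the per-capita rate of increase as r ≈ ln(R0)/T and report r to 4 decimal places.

0.7237

lx = nx/n0 = nx/400: 1, 0.99, 0.91, 0.9, 0.86, 0.85, 0.66, 0.45, 0.11
R0 = Σ lx·mx = 0 + 0 + 1.82 + 5.4 + 6.02 + 6.8 + 3.3 + 2.25 + 0.55 = 26.14
Σ x·lx·mx = 117.87; T = 117.87/26.14 = 4.50918…
r ≈ ln(R0)/T = ln(26.14)/4.50918… = 0.723738… → 0.7237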